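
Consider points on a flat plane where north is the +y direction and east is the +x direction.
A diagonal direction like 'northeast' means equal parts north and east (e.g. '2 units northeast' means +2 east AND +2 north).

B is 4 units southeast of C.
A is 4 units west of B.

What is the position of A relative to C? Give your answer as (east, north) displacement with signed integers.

Answer: A is at (east=0, north=-4) relative to C.

Derivation:
Place C at the origin (east=0, north=0).
  B is 4 units southeast of C: delta (east=+4, north=-4); B at (east=4, north=-4).
  A is 4 units west of B: delta (east=-4, north=+0); A at (east=0, north=-4).
Therefore A relative to C: (east=0, north=-4).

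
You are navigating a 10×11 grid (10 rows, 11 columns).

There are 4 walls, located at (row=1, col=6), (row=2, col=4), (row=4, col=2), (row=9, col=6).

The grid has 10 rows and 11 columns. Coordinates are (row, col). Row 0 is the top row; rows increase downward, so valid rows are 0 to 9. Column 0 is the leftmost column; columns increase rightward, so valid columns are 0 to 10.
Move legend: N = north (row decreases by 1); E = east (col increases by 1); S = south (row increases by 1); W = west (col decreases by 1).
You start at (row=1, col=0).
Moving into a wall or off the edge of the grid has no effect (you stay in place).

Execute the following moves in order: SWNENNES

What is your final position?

Answer: Final position: (row=1, col=2)

Derivation:
Start: (row=1, col=0)
  S (south): (row=1, col=0) -> (row=2, col=0)
  W (west): blocked, stay at (row=2, col=0)
  N (north): (row=2, col=0) -> (row=1, col=0)
  E (east): (row=1, col=0) -> (row=1, col=1)
  N (north): (row=1, col=1) -> (row=0, col=1)
  N (north): blocked, stay at (row=0, col=1)
  E (east): (row=0, col=1) -> (row=0, col=2)
  S (south): (row=0, col=2) -> (row=1, col=2)
Final: (row=1, col=2)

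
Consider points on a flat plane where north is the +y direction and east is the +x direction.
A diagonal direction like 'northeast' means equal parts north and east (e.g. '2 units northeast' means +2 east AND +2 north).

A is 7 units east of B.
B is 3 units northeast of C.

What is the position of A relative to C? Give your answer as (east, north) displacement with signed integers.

Place C at the origin (east=0, north=0).
  B is 3 units northeast of C: delta (east=+3, north=+3); B at (east=3, north=3).
  A is 7 units east of B: delta (east=+7, north=+0); A at (east=10, north=3).
Therefore A relative to C: (east=10, north=3).

Answer: A is at (east=10, north=3) relative to C.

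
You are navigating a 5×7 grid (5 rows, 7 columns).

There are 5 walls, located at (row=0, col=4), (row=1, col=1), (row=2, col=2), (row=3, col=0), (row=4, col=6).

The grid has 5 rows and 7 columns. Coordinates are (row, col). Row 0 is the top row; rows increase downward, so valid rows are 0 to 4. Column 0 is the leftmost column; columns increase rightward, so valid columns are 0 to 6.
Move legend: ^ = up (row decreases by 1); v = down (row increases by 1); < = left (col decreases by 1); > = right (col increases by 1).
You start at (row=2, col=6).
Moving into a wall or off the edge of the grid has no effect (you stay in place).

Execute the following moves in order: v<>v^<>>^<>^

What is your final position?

Answer: Final position: (row=0, col=6)

Derivation:
Start: (row=2, col=6)
  v (down): (row=2, col=6) -> (row=3, col=6)
  < (left): (row=3, col=6) -> (row=3, col=5)
  > (right): (row=3, col=5) -> (row=3, col=6)
  v (down): blocked, stay at (row=3, col=6)
  ^ (up): (row=3, col=6) -> (row=2, col=6)
  < (left): (row=2, col=6) -> (row=2, col=5)
  > (right): (row=2, col=5) -> (row=2, col=6)
  > (right): blocked, stay at (row=2, col=6)
  ^ (up): (row=2, col=6) -> (row=1, col=6)
  < (left): (row=1, col=6) -> (row=1, col=5)
  > (right): (row=1, col=5) -> (row=1, col=6)
  ^ (up): (row=1, col=6) -> (row=0, col=6)
Final: (row=0, col=6)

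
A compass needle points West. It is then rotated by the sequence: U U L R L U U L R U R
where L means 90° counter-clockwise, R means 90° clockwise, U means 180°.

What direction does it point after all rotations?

Answer: Final heading: East

Derivation:
Start: West
  U (U-turn (180°)) -> East
  U (U-turn (180°)) -> West
  L (left (90° counter-clockwise)) -> South
  R (right (90° clockwise)) -> West
  L (left (90° counter-clockwise)) -> South
  U (U-turn (180°)) -> North
  U (U-turn (180°)) -> South
  L (left (90° counter-clockwise)) -> East
  R (right (90° clockwise)) -> South
  U (U-turn (180°)) -> North
  R (right (90° clockwise)) -> East
Final: East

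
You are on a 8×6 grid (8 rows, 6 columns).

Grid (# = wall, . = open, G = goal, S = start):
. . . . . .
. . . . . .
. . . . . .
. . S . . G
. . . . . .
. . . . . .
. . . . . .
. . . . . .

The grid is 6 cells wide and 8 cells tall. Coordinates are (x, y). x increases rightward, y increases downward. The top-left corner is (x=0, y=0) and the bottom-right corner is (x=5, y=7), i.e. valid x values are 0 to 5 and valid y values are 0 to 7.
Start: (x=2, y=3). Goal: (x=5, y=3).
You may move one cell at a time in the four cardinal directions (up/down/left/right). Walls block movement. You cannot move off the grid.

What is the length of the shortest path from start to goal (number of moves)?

Answer: Shortest path length: 3

Derivation:
BFS from (x=2, y=3) until reaching (x=5, y=3):
  Distance 0: (x=2, y=3)
  Distance 1: (x=2, y=2), (x=1, y=3), (x=3, y=3), (x=2, y=4)
  Distance 2: (x=2, y=1), (x=1, y=2), (x=3, y=2), (x=0, y=3), (x=4, y=3), (x=1, y=4), (x=3, y=4), (x=2, y=5)
  Distance 3: (x=2, y=0), (x=1, y=1), (x=3, y=1), (x=0, y=2), (x=4, y=2), (x=5, y=3), (x=0, y=4), (x=4, y=4), (x=1, y=5), (x=3, y=5), (x=2, y=6)  <- goal reached here
One shortest path (3 moves): (x=2, y=3) -> (x=3, y=3) -> (x=4, y=3) -> (x=5, y=3)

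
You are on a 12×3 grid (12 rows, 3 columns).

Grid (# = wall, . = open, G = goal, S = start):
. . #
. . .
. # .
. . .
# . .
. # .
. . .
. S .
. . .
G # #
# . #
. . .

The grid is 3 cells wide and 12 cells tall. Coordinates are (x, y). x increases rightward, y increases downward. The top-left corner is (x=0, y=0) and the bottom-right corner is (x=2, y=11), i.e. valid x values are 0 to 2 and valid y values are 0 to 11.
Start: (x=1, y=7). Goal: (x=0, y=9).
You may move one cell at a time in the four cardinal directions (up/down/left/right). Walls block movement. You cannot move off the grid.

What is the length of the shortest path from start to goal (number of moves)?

BFS from (x=1, y=7) until reaching (x=0, y=9):
  Distance 0: (x=1, y=7)
  Distance 1: (x=1, y=6), (x=0, y=7), (x=2, y=7), (x=1, y=8)
  Distance 2: (x=0, y=6), (x=2, y=6), (x=0, y=8), (x=2, y=8)
  Distance 3: (x=0, y=5), (x=2, y=5), (x=0, y=9)  <- goal reached here
One shortest path (3 moves): (x=1, y=7) -> (x=0, y=7) -> (x=0, y=8) -> (x=0, y=9)

Answer: Shortest path length: 3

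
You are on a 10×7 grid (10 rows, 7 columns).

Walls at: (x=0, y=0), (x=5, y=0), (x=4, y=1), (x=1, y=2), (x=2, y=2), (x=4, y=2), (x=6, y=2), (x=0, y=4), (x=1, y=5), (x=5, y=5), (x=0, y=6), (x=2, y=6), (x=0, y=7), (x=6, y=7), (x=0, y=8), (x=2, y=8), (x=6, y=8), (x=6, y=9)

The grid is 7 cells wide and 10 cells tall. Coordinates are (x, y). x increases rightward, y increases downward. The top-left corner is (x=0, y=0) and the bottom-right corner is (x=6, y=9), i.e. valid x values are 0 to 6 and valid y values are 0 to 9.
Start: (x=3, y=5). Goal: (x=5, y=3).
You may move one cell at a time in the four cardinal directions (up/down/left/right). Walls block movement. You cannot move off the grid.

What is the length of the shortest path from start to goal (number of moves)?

BFS from (x=3, y=5) until reaching (x=5, y=3):
  Distance 0: (x=3, y=5)
  Distance 1: (x=3, y=4), (x=2, y=5), (x=4, y=5), (x=3, y=6)
  Distance 2: (x=3, y=3), (x=2, y=4), (x=4, y=4), (x=4, y=6), (x=3, y=7)
  Distance 3: (x=3, y=2), (x=2, y=3), (x=4, y=3), (x=1, y=4), (x=5, y=4), (x=5, y=6), (x=2, y=7), (x=4, y=7), (x=3, y=8)
  Distance 4: (x=3, y=1), (x=1, y=3), (x=5, y=3), (x=6, y=4), (x=6, y=6), (x=1, y=7), (x=5, y=7), (x=4, y=8), (x=3, y=9)  <- goal reached here
One shortest path (4 moves): (x=3, y=5) -> (x=4, y=5) -> (x=4, y=4) -> (x=5, y=4) -> (x=5, y=3)

Answer: Shortest path length: 4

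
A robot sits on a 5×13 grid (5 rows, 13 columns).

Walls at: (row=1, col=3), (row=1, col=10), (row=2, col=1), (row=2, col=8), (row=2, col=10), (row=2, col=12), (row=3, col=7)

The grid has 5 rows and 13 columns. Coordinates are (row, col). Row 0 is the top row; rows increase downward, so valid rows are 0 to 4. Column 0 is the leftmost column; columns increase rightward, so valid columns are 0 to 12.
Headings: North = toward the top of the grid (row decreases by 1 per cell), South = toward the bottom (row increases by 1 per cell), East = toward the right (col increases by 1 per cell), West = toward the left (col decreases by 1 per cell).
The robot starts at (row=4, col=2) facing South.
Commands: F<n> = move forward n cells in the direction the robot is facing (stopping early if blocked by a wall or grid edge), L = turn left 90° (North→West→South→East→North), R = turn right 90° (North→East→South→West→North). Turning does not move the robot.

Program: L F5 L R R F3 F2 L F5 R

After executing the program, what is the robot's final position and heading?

Answer: Final position: (row=4, col=12), facing South

Derivation:
Start: (row=4, col=2), facing South
  L: turn left, now facing East
  F5: move forward 5, now at (row=4, col=7)
  L: turn left, now facing North
  R: turn right, now facing East
  R: turn right, now facing South
  F3: move forward 0/3 (blocked), now at (row=4, col=7)
  F2: move forward 0/2 (blocked), now at (row=4, col=7)
  L: turn left, now facing East
  F5: move forward 5, now at (row=4, col=12)
  R: turn right, now facing South
Final: (row=4, col=12), facing South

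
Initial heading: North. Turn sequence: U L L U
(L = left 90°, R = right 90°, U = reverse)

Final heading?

Start: North
  U (U-turn (180°)) -> South
  L (left (90° counter-clockwise)) -> East
  L (left (90° counter-clockwise)) -> North
  U (U-turn (180°)) -> South
Final: South

Answer: Final heading: South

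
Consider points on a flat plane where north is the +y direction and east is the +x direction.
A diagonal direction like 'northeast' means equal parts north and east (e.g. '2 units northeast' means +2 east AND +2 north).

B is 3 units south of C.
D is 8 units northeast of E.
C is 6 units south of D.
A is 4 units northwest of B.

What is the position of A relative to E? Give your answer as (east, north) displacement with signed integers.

Place E at the origin (east=0, north=0).
  D is 8 units northeast of E: delta (east=+8, north=+8); D at (east=8, north=8).
  C is 6 units south of D: delta (east=+0, north=-6); C at (east=8, north=2).
  B is 3 units south of C: delta (east=+0, north=-3); B at (east=8, north=-1).
  A is 4 units northwest of B: delta (east=-4, north=+4); A at (east=4, north=3).
Therefore A relative to E: (east=4, north=3).

Answer: A is at (east=4, north=3) relative to E.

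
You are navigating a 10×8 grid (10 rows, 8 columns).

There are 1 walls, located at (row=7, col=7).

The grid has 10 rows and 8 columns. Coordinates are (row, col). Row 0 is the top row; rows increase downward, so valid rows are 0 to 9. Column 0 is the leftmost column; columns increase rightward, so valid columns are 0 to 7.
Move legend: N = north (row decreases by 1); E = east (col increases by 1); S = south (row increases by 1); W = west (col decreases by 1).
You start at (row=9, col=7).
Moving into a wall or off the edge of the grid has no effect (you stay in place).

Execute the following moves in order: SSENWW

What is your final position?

Start: (row=9, col=7)
  S (south): blocked, stay at (row=9, col=7)
  S (south): blocked, stay at (row=9, col=7)
  E (east): blocked, stay at (row=9, col=7)
  N (north): (row=9, col=7) -> (row=8, col=7)
  W (west): (row=8, col=7) -> (row=8, col=6)
  W (west): (row=8, col=6) -> (row=8, col=5)
Final: (row=8, col=5)

Answer: Final position: (row=8, col=5)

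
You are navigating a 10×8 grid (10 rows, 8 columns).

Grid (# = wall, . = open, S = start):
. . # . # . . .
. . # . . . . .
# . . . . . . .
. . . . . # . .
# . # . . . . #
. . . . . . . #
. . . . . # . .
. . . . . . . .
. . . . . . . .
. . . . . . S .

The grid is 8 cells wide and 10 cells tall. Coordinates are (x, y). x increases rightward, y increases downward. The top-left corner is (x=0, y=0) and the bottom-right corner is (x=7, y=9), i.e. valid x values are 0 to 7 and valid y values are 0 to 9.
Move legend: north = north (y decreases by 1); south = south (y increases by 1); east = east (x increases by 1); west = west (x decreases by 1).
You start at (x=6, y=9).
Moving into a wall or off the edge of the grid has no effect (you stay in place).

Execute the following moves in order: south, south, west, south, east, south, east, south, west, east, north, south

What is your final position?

Start: (x=6, y=9)
  south (south): blocked, stay at (x=6, y=9)
  south (south): blocked, stay at (x=6, y=9)
  west (west): (x=6, y=9) -> (x=5, y=9)
  south (south): blocked, stay at (x=5, y=9)
  east (east): (x=5, y=9) -> (x=6, y=9)
  south (south): blocked, stay at (x=6, y=9)
  east (east): (x=6, y=9) -> (x=7, y=9)
  south (south): blocked, stay at (x=7, y=9)
  west (west): (x=7, y=9) -> (x=6, y=9)
  east (east): (x=6, y=9) -> (x=7, y=9)
  north (north): (x=7, y=9) -> (x=7, y=8)
  south (south): (x=7, y=8) -> (x=7, y=9)
Final: (x=7, y=9)

Answer: Final position: (x=7, y=9)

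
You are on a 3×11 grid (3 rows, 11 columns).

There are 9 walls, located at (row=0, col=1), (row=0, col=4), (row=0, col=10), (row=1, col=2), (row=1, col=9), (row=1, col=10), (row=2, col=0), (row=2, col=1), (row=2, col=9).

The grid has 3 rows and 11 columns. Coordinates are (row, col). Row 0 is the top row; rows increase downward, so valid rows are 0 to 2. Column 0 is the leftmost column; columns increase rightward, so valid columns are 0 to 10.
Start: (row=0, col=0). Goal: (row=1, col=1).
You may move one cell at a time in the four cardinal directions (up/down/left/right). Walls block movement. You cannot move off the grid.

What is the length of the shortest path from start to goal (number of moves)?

Answer: Shortest path length: 2

Derivation:
BFS from (row=0, col=0) until reaching (row=1, col=1):
  Distance 0: (row=0, col=0)
  Distance 1: (row=1, col=0)
  Distance 2: (row=1, col=1)  <- goal reached here
One shortest path (2 moves): (row=0, col=0) -> (row=1, col=0) -> (row=1, col=1)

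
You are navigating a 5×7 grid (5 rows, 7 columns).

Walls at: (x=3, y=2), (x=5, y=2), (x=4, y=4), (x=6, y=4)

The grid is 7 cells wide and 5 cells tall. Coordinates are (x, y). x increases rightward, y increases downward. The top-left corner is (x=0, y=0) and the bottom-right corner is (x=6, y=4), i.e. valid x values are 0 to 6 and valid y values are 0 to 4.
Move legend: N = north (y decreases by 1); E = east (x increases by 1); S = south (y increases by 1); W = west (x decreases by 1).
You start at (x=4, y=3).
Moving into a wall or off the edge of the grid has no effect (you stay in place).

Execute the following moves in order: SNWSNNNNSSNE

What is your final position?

Answer: Final position: (x=5, y=1)

Derivation:
Start: (x=4, y=3)
  S (south): blocked, stay at (x=4, y=3)
  N (north): (x=4, y=3) -> (x=4, y=2)
  W (west): blocked, stay at (x=4, y=2)
  S (south): (x=4, y=2) -> (x=4, y=3)
  N (north): (x=4, y=3) -> (x=4, y=2)
  N (north): (x=4, y=2) -> (x=4, y=1)
  N (north): (x=4, y=1) -> (x=4, y=0)
  N (north): blocked, stay at (x=4, y=0)
  S (south): (x=4, y=0) -> (x=4, y=1)
  S (south): (x=4, y=1) -> (x=4, y=2)
  N (north): (x=4, y=2) -> (x=4, y=1)
  E (east): (x=4, y=1) -> (x=5, y=1)
Final: (x=5, y=1)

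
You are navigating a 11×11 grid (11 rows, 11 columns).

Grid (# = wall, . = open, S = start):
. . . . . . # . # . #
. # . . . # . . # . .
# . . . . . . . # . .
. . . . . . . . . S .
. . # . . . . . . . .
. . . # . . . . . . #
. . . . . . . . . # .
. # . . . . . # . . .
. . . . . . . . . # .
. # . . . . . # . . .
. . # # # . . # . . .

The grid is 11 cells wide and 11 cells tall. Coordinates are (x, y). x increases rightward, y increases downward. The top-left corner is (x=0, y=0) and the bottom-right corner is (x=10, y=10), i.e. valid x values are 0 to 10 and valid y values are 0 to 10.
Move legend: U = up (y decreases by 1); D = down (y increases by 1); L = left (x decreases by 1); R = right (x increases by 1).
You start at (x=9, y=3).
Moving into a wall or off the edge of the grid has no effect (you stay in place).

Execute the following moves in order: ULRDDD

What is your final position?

Answer: Final position: (x=10, y=4)

Derivation:
Start: (x=9, y=3)
  U (up): (x=9, y=3) -> (x=9, y=2)
  L (left): blocked, stay at (x=9, y=2)
  R (right): (x=9, y=2) -> (x=10, y=2)
  D (down): (x=10, y=2) -> (x=10, y=3)
  D (down): (x=10, y=3) -> (x=10, y=4)
  D (down): blocked, stay at (x=10, y=4)
Final: (x=10, y=4)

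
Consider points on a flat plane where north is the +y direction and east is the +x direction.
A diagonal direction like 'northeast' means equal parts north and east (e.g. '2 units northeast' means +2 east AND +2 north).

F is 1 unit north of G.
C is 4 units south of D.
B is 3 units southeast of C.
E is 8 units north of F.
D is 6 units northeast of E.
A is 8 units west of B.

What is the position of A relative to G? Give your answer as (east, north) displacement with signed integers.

Answer: A is at (east=1, north=8) relative to G.

Derivation:
Place G at the origin (east=0, north=0).
  F is 1 unit north of G: delta (east=+0, north=+1); F at (east=0, north=1).
  E is 8 units north of F: delta (east=+0, north=+8); E at (east=0, north=9).
  D is 6 units northeast of E: delta (east=+6, north=+6); D at (east=6, north=15).
  C is 4 units south of D: delta (east=+0, north=-4); C at (east=6, north=11).
  B is 3 units southeast of C: delta (east=+3, north=-3); B at (east=9, north=8).
  A is 8 units west of B: delta (east=-8, north=+0); A at (east=1, north=8).
Therefore A relative to G: (east=1, north=8).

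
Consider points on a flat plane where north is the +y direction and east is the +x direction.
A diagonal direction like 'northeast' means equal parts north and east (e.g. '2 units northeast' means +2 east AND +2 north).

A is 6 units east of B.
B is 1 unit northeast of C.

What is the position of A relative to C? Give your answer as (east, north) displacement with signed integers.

Answer: A is at (east=7, north=1) relative to C.

Derivation:
Place C at the origin (east=0, north=0).
  B is 1 unit northeast of C: delta (east=+1, north=+1); B at (east=1, north=1).
  A is 6 units east of B: delta (east=+6, north=+0); A at (east=7, north=1).
Therefore A relative to C: (east=7, north=1).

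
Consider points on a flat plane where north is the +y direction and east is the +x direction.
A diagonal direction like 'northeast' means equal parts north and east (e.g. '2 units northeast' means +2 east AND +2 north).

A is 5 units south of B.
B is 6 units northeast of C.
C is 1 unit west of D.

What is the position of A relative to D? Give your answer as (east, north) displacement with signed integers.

Answer: A is at (east=5, north=1) relative to D.

Derivation:
Place D at the origin (east=0, north=0).
  C is 1 unit west of D: delta (east=-1, north=+0); C at (east=-1, north=0).
  B is 6 units northeast of C: delta (east=+6, north=+6); B at (east=5, north=6).
  A is 5 units south of B: delta (east=+0, north=-5); A at (east=5, north=1).
Therefore A relative to D: (east=5, north=1).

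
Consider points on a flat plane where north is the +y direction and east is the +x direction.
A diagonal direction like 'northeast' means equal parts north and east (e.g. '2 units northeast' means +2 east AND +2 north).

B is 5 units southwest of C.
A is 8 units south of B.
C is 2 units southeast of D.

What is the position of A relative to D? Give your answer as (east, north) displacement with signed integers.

Answer: A is at (east=-3, north=-15) relative to D.

Derivation:
Place D at the origin (east=0, north=0).
  C is 2 units southeast of D: delta (east=+2, north=-2); C at (east=2, north=-2).
  B is 5 units southwest of C: delta (east=-5, north=-5); B at (east=-3, north=-7).
  A is 8 units south of B: delta (east=+0, north=-8); A at (east=-3, north=-15).
Therefore A relative to D: (east=-3, north=-15).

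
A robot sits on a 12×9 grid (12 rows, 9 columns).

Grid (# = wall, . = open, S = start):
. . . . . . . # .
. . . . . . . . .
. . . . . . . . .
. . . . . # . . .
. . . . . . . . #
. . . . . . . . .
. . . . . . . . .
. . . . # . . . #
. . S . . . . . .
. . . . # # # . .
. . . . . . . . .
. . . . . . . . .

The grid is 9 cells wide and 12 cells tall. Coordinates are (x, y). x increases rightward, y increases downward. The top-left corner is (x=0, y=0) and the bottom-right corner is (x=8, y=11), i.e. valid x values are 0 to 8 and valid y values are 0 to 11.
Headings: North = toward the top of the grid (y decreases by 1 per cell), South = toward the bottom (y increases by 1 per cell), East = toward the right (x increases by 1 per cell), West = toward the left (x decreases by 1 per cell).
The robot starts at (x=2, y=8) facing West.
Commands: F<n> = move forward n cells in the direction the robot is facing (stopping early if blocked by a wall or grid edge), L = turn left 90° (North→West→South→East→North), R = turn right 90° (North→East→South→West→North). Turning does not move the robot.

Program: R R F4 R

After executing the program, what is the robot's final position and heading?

Answer: Final position: (x=6, y=8), facing South

Derivation:
Start: (x=2, y=8), facing West
  R: turn right, now facing North
  R: turn right, now facing East
  F4: move forward 4, now at (x=6, y=8)
  R: turn right, now facing South
Final: (x=6, y=8), facing South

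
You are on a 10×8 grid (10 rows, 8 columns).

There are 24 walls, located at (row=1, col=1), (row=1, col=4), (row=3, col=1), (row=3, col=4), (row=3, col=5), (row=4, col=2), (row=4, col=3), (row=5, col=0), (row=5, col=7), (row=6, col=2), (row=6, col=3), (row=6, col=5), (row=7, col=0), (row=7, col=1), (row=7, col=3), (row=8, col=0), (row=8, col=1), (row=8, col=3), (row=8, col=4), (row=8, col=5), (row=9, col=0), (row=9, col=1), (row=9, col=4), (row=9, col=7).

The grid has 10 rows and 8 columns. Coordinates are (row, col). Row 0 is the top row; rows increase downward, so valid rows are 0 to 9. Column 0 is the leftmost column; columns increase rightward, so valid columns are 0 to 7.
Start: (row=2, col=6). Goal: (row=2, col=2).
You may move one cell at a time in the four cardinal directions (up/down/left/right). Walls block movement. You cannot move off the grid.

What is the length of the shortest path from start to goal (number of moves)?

BFS from (row=2, col=6) until reaching (row=2, col=2):
  Distance 0: (row=2, col=6)
  Distance 1: (row=1, col=6), (row=2, col=5), (row=2, col=7), (row=3, col=6)
  Distance 2: (row=0, col=6), (row=1, col=5), (row=1, col=7), (row=2, col=4), (row=3, col=7), (row=4, col=6)
  Distance 3: (row=0, col=5), (row=0, col=7), (row=2, col=3), (row=4, col=5), (row=4, col=7), (row=5, col=6)
  Distance 4: (row=0, col=4), (row=1, col=3), (row=2, col=2), (row=3, col=3), (row=4, col=4), (row=5, col=5), (row=6, col=6)  <- goal reached here
One shortest path (4 moves): (row=2, col=6) -> (row=2, col=5) -> (row=2, col=4) -> (row=2, col=3) -> (row=2, col=2)

Answer: Shortest path length: 4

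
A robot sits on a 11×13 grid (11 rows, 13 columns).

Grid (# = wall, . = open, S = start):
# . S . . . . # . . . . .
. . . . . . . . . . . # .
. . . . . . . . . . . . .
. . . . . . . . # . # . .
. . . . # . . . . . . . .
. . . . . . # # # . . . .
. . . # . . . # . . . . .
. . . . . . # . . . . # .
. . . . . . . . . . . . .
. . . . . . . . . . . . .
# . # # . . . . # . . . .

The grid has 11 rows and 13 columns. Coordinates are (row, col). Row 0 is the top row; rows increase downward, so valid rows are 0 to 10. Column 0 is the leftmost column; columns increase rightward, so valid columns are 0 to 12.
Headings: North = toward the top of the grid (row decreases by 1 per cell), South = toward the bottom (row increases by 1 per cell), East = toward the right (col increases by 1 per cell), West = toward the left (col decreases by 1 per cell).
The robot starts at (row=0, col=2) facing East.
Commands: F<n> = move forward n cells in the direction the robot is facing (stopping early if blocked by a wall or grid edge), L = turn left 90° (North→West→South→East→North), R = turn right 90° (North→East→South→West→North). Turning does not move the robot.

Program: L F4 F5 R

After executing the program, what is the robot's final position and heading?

Start: (row=0, col=2), facing East
  L: turn left, now facing North
  F4: move forward 0/4 (blocked), now at (row=0, col=2)
  F5: move forward 0/5 (blocked), now at (row=0, col=2)
  R: turn right, now facing East
Final: (row=0, col=2), facing East

Answer: Final position: (row=0, col=2), facing East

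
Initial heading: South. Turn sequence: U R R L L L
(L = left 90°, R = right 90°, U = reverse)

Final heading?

Start: South
  U (U-turn (180°)) -> North
  R (right (90° clockwise)) -> East
  R (right (90° clockwise)) -> South
  L (left (90° counter-clockwise)) -> East
  L (left (90° counter-clockwise)) -> North
  L (left (90° counter-clockwise)) -> West
Final: West

Answer: Final heading: West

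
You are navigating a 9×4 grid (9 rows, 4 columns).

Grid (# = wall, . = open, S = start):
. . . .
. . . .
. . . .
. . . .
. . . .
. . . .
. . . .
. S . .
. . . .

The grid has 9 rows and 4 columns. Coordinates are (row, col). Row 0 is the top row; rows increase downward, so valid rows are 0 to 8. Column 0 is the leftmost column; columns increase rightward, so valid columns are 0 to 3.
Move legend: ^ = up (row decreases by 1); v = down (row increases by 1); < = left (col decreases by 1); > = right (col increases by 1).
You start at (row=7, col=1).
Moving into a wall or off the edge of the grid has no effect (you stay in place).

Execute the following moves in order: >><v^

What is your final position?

Answer: Final position: (row=7, col=2)

Derivation:
Start: (row=7, col=1)
  > (right): (row=7, col=1) -> (row=7, col=2)
  > (right): (row=7, col=2) -> (row=7, col=3)
  < (left): (row=7, col=3) -> (row=7, col=2)
  v (down): (row=7, col=2) -> (row=8, col=2)
  ^ (up): (row=8, col=2) -> (row=7, col=2)
Final: (row=7, col=2)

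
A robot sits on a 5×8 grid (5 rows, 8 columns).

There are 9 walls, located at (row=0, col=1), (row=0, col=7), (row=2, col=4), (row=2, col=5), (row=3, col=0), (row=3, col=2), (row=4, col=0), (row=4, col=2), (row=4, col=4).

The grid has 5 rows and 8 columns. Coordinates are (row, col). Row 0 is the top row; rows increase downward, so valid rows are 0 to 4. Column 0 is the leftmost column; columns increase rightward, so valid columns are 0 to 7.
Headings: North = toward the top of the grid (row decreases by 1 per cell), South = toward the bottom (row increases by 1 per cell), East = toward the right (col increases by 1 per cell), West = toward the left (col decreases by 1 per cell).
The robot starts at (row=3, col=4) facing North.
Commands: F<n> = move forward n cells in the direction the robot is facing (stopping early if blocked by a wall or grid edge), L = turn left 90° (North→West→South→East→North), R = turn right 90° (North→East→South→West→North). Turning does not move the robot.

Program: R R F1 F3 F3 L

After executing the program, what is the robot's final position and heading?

Start: (row=3, col=4), facing North
  R: turn right, now facing East
  R: turn right, now facing South
  F1: move forward 0/1 (blocked), now at (row=3, col=4)
  F3: move forward 0/3 (blocked), now at (row=3, col=4)
  F3: move forward 0/3 (blocked), now at (row=3, col=4)
  L: turn left, now facing East
Final: (row=3, col=4), facing East

Answer: Final position: (row=3, col=4), facing East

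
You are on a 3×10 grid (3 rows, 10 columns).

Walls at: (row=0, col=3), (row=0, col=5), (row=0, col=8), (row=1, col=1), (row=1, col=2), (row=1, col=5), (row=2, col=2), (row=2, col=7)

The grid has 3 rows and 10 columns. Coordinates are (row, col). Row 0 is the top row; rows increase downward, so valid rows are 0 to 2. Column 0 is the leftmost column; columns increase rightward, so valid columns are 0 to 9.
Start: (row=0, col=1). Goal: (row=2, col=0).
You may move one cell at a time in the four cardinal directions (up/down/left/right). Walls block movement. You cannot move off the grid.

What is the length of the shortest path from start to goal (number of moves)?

BFS from (row=0, col=1) until reaching (row=2, col=0):
  Distance 0: (row=0, col=1)
  Distance 1: (row=0, col=0), (row=0, col=2)
  Distance 2: (row=1, col=0)
  Distance 3: (row=2, col=0)  <- goal reached here
One shortest path (3 moves): (row=0, col=1) -> (row=0, col=0) -> (row=1, col=0) -> (row=2, col=0)

Answer: Shortest path length: 3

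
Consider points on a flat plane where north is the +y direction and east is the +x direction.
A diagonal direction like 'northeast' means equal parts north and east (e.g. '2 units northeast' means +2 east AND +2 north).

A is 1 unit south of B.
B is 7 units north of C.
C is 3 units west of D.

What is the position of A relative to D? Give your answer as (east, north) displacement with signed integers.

Place D at the origin (east=0, north=0).
  C is 3 units west of D: delta (east=-3, north=+0); C at (east=-3, north=0).
  B is 7 units north of C: delta (east=+0, north=+7); B at (east=-3, north=7).
  A is 1 unit south of B: delta (east=+0, north=-1); A at (east=-3, north=6).
Therefore A relative to D: (east=-3, north=6).

Answer: A is at (east=-3, north=6) relative to D.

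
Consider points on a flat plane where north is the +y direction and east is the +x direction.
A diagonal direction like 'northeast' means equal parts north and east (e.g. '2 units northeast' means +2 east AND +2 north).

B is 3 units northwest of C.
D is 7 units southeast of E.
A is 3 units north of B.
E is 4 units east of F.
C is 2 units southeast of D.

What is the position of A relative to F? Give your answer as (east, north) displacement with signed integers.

Place F at the origin (east=0, north=0).
  E is 4 units east of F: delta (east=+4, north=+0); E at (east=4, north=0).
  D is 7 units southeast of E: delta (east=+7, north=-7); D at (east=11, north=-7).
  C is 2 units southeast of D: delta (east=+2, north=-2); C at (east=13, north=-9).
  B is 3 units northwest of C: delta (east=-3, north=+3); B at (east=10, north=-6).
  A is 3 units north of B: delta (east=+0, north=+3); A at (east=10, north=-3).
Therefore A relative to F: (east=10, north=-3).

Answer: A is at (east=10, north=-3) relative to F.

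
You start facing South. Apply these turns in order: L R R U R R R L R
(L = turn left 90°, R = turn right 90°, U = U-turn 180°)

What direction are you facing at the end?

Start: South
  L (left (90° counter-clockwise)) -> East
  R (right (90° clockwise)) -> South
  R (right (90° clockwise)) -> West
  U (U-turn (180°)) -> East
  R (right (90° clockwise)) -> South
  R (right (90° clockwise)) -> West
  R (right (90° clockwise)) -> North
  L (left (90° counter-clockwise)) -> West
  R (right (90° clockwise)) -> North
Final: North

Answer: Final heading: North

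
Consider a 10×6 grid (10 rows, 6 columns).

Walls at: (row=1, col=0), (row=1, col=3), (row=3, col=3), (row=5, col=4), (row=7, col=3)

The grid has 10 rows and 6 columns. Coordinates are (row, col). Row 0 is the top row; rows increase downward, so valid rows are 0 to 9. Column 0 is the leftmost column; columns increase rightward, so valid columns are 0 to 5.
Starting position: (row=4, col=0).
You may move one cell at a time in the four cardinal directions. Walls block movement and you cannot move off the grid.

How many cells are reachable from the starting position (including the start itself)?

BFS flood-fill from (row=4, col=0):
  Distance 0: (row=4, col=0)
  Distance 1: (row=3, col=0), (row=4, col=1), (row=5, col=0)
  Distance 2: (row=2, col=0), (row=3, col=1), (row=4, col=2), (row=5, col=1), (row=6, col=0)
  Distance 3: (row=2, col=1), (row=3, col=2), (row=4, col=3), (row=5, col=2), (row=6, col=1), (row=7, col=0)
  Distance 4: (row=1, col=1), (row=2, col=2), (row=4, col=4), (row=5, col=3), (row=6, col=2), (row=7, col=1), (row=8, col=0)
  Distance 5: (row=0, col=1), (row=1, col=2), (row=2, col=3), (row=3, col=4), (row=4, col=5), (row=6, col=3), (row=7, col=2), (row=8, col=1), (row=9, col=0)
  Distance 6: (row=0, col=0), (row=0, col=2), (row=2, col=4), (row=3, col=5), (row=5, col=5), (row=6, col=4), (row=8, col=2), (row=9, col=1)
  Distance 7: (row=0, col=3), (row=1, col=4), (row=2, col=5), (row=6, col=5), (row=7, col=4), (row=8, col=3), (row=9, col=2)
  Distance 8: (row=0, col=4), (row=1, col=5), (row=7, col=5), (row=8, col=4), (row=9, col=3)
  Distance 9: (row=0, col=5), (row=8, col=5), (row=9, col=4)
  Distance 10: (row=9, col=5)
Total reachable: 55 (grid has 55 open cells total)

Answer: Reachable cells: 55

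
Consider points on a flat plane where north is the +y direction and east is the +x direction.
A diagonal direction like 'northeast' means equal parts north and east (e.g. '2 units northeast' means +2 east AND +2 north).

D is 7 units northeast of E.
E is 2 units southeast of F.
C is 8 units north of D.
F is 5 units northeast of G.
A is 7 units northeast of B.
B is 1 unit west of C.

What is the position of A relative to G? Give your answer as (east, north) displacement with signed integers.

Place G at the origin (east=0, north=0).
  F is 5 units northeast of G: delta (east=+5, north=+5); F at (east=5, north=5).
  E is 2 units southeast of F: delta (east=+2, north=-2); E at (east=7, north=3).
  D is 7 units northeast of E: delta (east=+7, north=+7); D at (east=14, north=10).
  C is 8 units north of D: delta (east=+0, north=+8); C at (east=14, north=18).
  B is 1 unit west of C: delta (east=-1, north=+0); B at (east=13, north=18).
  A is 7 units northeast of B: delta (east=+7, north=+7); A at (east=20, north=25).
Therefore A relative to G: (east=20, north=25).

Answer: A is at (east=20, north=25) relative to G.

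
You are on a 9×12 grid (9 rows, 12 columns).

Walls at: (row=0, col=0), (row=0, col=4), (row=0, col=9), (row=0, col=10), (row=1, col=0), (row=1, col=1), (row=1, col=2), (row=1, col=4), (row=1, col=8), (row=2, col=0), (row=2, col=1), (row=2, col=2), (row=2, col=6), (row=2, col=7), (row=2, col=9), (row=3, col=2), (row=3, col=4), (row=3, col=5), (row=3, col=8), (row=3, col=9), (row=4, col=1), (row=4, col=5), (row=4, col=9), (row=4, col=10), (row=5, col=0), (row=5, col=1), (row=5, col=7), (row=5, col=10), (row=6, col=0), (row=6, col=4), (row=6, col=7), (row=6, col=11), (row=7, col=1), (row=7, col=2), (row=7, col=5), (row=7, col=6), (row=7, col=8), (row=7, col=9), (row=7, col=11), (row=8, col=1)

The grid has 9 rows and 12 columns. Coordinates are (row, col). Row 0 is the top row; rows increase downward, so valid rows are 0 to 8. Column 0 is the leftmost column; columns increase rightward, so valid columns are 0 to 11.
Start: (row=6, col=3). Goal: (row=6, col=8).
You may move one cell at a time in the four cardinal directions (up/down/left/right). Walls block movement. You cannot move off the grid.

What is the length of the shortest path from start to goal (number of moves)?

Answer: Shortest path length: 9

Derivation:
BFS from (row=6, col=3) until reaching (row=6, col=8):
  Distance 0: (row=6, col=3)
  Distance 1: (row=5, col=3), (row=6, col=2), (row=7, col=3)
  Distance 2: (row=4, col=3), (row=5, col=2), (row=5, col=4), (row=6, col=1), (row=7, col=4), (row=8, col=3)
  Distance 3: (row=3, col=3), (row=4, col=2), (row=4, col=4), (row=5, col=5), (row=8, col=2), (row=8, col=4)
  Distance 4: (row=2, col=3), (row=5, col=6), (row=6, col=5), (row=8, col=5)
  Distance 5: (row=1, col=3), (row=2, col=4), (row=4, col=6), (row=6, col=6), (row=8, col=6)
  Distance 6: (row=0, col=3), (row=2, col=5), (row=3, col=6), (row=4, col=7), (row=8, col=7)
  Distance 7: (row=0, col=2), (row=1, col=5), (row=3, col=7), (row=4, col=8), (row=7, col=7), (row=8, col=8)
  Distance 8: (row=0, col=1), (row=0, col=5), (row=1, col=6), (row=5, col=8), (row=8, col=9)
  Distance 9: (row=0, col=6), (row=1, col=7), (row=5, col=9), (row=6, col=8), (row=8, col=10)  <- goal reached here
One shortest path (9 moves): (row=6, col=3) -> (row=5, col=3) -> (row=5, col=4) -> (row=5, col=5) -> (row=5, col=6) -> (row=4, col=6) -> (row=4, col=7) -> (row=4, col=8) -> (row=5, col=8) -> (row=6, col=8)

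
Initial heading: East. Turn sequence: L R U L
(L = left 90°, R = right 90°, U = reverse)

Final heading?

Start: East
  L (left (90° counter-clockwise)) -> North
  R (right (90° clockwise)) -> East
  U (U-turn (180°)) -> West
  L (left (90° counter-clockwise)) -> South
Final: South

Answer: Final heading: South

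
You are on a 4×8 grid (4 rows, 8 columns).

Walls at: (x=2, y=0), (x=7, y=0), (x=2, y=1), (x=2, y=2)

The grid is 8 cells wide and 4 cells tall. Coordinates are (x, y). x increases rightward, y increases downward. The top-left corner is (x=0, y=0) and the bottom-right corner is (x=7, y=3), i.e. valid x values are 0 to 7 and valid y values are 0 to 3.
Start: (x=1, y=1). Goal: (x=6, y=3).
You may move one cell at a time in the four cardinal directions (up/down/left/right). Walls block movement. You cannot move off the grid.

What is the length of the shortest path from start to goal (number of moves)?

Answer: Shortest path length: 7

Derivation:
BFS from (x=1, y=1) until reaching (x=6, y=3):
  Distance 0: (x=1, y=1)
  Distance 1: (x=1, y=0), (x=0, y=1), (x=1, y=2)
  Distance 2: (x=0, y=0), (x=0, y=2), (x=1, y=3)
  Distance 3: (x=0, y=3), (x=2, y=3)
  Distance 4: (x=3, y=3)
  Distance 5: (x=3, y=2), (x=4, y=3)
  Distance 6: (x=3, y=1), (x=4, y=2), (x=5, y=3)
  Distance 7: (x=3, y=0), (x=4, y=1), (x=5, y=2), (x=6, y=3)  <- goal reached here
One shortest path (7 moves): (x=1, y=1) -> (x=1, y=2) -> (x=1, y=3) -> (x=2, y=3) -> (x=3, y=3) -> (x=4, y=3) -> (x=5, y=3) -> (x=6, y=3)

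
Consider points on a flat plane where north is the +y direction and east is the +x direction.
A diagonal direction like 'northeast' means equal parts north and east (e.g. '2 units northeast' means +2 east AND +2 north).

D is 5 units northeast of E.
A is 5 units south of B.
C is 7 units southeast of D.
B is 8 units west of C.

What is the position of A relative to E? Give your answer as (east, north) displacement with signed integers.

Place E at the origin (east=0, north=0).
  D is 5 units northeast of E: delta (east=+5, north=+5); D at (east=5, north=5).
  C is 7 units southeast of D: delta (east=+7, north=-7); C at (east=12, north=-2).
  B is 8 units west of C: delta (east=-8, north=+0); B at (east=4, north=-2).
  A is 5 units south of B: delta (east=+0, north=-5); A at (east=4, north=-7).
Therefore A relative to E: (east=4, north=-7).

Answer: A is at (east=4, north=-7) relative to E.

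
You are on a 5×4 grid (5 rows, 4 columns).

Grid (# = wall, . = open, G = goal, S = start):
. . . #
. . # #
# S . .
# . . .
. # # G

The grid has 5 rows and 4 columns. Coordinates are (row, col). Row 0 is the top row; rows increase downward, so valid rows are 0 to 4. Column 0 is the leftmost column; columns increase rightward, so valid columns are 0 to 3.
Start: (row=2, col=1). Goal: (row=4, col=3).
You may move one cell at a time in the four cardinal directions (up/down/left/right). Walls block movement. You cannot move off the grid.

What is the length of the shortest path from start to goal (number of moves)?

Answer: Shortest path length: 4

Derivation:
BFS from (row=2, col=1) until reaching (row=4, col=3):
  Distance 0: (row=2, col=1)
  Distance 1: (row=1, col=1), (row=2, col=2), (row=3, col=1)
  Distance 2: (row=0, col=1), (row=1, col=0), (row=2, col=3), (row=3, col=2)
  Distance 3: (row=0, col=0), (row=0, col=2), (row=3, col=3)
  Distance 4: (row=4, col=3)  <- goal reached here
One shortest path (4 moves): (row=2, col=1) -> (row=2, col=2) -> (row=2, col=3) -> (row=3, col=3) -> (row=4, col=3)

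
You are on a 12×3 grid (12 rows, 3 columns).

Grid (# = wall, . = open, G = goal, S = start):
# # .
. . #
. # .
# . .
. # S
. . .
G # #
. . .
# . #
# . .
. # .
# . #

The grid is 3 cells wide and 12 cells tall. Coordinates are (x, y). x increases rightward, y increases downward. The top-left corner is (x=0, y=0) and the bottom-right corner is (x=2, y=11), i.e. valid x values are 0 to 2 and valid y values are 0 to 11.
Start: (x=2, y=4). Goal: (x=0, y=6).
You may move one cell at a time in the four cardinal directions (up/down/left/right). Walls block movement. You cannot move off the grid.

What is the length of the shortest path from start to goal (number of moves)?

BFS from (x=2, y=4) until reaching (x=0, y=6):
  Distance 0: (x=2, y=4)
  Distance 1: (x=2, y=3), (x=2, y=5)
  Distance 2: (x=2, y=2), (x=1, y=3), (x=1, y=5)
  Distance 3: (x=0, y=5)
  Distance 4: (x=0, y=4), (x=0, y=6)  <- goal reached here
One shortest path (4 moves): (x=2, y=4) -> (x=2, y=5) -> (x=1, y=5) -> (x=0, y=5) -> (x=0, y=6)

Answer: Shortest path length: 4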